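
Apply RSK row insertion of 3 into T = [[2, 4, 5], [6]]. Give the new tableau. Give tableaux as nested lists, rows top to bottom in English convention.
[[2, 3, 5], [4], [6]]

In row 1, 3 replaces 4 (the leftmost entry greater than 3); 4 is bumped to row 2. In row 2, 4 replaces 6 (the leftmost entry greater than 4); 6 is bumped to row 3. 6 starts a new row 3. The new tableau is [[2, 3, 5], [4], [6]].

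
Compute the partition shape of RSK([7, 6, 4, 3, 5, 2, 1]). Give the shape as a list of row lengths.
[2, 1, 1, 1, 1, 1]

Row-insert each entry into an empty tableau.

After inserting 7: P = [[7]].
After inserting 6: P = [[6], [7]].
After inserting 4: P = [[4], [6], [7]].
After inserting 3: P = [[3], [4], [6], [7]].
After inserting 5: P = [[3, 5], [4], [6], [7]].
After inserting 2: P = [[2, 5], [3], [4], [6], [7]].
After inserting 1: P = [[1, 5], [2], [3], [4], [6], [7]].

The final insertion tableau P = [[1, 5], [2], [3], [4], [6], [7]] has shape [2, 1, 1, 1, 1, 1].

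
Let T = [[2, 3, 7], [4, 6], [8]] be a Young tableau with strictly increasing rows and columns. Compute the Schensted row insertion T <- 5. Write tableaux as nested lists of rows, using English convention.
In row 1, 5 replaces 7 (the leftmost entry greater than 5); 7 is bumped to row 2. 7 is appended to row 2. The new tableau is [[2, 3, 5], [4, 6, 7], [8]].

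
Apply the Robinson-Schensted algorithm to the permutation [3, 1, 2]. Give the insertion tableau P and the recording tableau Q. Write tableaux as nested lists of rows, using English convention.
P = [[1, 2], [3]], Q = [[1, 3], [2]]

Insert each entry of the permutation into P by Schensted row insertion, recording in Q the position of each new cell.

Insert 3: appended to row 1. P = [[3]], Q = [[1]].
Insert 1: 1 bumps 3 from row 1; 3 starts row 2. P = [[1], [3]], Q = [[1], [2]].
Insert 2: appended to row 1. P = [[1, 2], [3]], Q = [[1, 3], [2]].

So P = [[1, 2], [3]], Q = [[1, 3], [2]].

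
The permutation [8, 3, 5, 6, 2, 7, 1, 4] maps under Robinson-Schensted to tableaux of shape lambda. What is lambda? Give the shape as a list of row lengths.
[4, 2, 1, 1]

Row-insert each entry into an empty tableau.

After inserting 8: P = [[8]].
After inserting 3: P = [[3], [8]].
After inserting 5: P = [[3, 5], [8]].
After inserting 6: P = [[3, 5, 6], [8]].
After inserting 2: P = [[2, 5, 6], [3], [8]].
After inserting 7: P = [[2, 5, 6, 7], [3], [8]].
After inserting 1: P = [[1, 5, 6, 7], [2], [3], [8]].
After inserting 4: P = [[1, 4, 6, 7], [2, 5], [3], [8]].

The final insertion tableau P = [[1, 4, 6, 7], [2, 5], [3], [8]] has shape [4, 2, 1, 1].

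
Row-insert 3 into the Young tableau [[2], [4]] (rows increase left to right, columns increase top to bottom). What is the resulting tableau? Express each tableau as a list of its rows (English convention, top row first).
[[2, 3], [4]]

3 is larger than every entry of row 1, so it is appended to row 1. The new tableau is [[2, 3], [4]].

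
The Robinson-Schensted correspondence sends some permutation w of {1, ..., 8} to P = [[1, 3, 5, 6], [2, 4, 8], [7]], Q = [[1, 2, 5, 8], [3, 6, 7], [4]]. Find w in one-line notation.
2 7 4 1 8 3 5 6

Reverse the RSK construction: for i from n down to 1, find the cell of Q containing i, remove the entry at that cell from P, and reverse-bump it up through P; the value ejected from row 1 is w(i).

Step i=8: Q has 8 at row 1, column 4; remove that cell from P, ejecting 6. So w(8) = 6. P is now [[1, 3, 5], [2, 4, 8], [7]].
Step i=7: Q has 7 at row 2, column 3; remove 8 from row 2 of P and reverse-bump: 8 enters row 1 and ejects 5. So w(7) = 5. P is now [[1, 3, 8], [2, 4], [7]].
Step i=6: Q has 6 at row 2, column 2; remove 4 from row 2 of P and reverse-bump: 4 enters row 1 and ejects 3. So w(6) = 3. P is now [[1, 4, 8], [2], [7]].
Step i=5: Q has 5 at row 1, column 3; remove that cell from P, ejecting 8. So w(5) = 8. P is now [[1, 4], [2], [7]].
Step i=4: Q has 4 at row 3, column 1; remove 7 from row 3 of P and reverse-bump: 7 enters row 2 and ejects 2; 2 enters row 1 and ejects 1. So w(4) = 1. P is now [[2, 4], [7]].
Step i=3: Q has 3 at row 2, column 1; remove 7 from row 2 of P and reverse-bump: 7 enters row 1 and ejects 4. So w(3) = 4. P is now [[2, 7]].
Step i=2: Q has 2 at row 1, column 2; remove that cell from P, ejecting 7. So w(2) = 7. P is now [[2]].
Step i=1: Q has 1 at row 1, column 1; remove that cell from P, ejecting 2. So w(1) = 2. P is now [].

So w = 2 7 4 1 8 3 5 6.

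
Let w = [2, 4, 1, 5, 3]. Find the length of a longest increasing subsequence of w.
3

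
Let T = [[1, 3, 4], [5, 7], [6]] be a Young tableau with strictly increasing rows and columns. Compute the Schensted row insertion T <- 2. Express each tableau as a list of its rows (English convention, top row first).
In row 1, 2 replaces 3 (the leftmost entry greater than 2); 3 is bumped to row 2. In row 2, 3 replaces 5 (the leftmost entry greater than 3); 5 is bumped to row 3. In row 3, 5 replaces 6 (the leftmost entry greater than 5); 6 is bumped to row 4. 6 starts a new row 4. The new tableau is [[1, 2, 4], [3, 7], [5], [6]].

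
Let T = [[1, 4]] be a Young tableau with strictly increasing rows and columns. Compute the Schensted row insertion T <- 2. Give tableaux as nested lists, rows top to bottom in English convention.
In row 1, 2 replaces 4 (the leftmost entry greater than 2); 4 is bumped to row 2. 4 starts a new row 2. The new tableau is [[1, 2], [4]].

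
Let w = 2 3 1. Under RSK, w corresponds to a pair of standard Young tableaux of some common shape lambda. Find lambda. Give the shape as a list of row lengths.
[2, 1]

RSK row insertion gives P = [[1, 3], [2]], which has shape [2, 1].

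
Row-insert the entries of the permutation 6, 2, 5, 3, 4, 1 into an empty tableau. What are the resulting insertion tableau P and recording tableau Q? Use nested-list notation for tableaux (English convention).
P = [[1, 3, 4], [2], [5], [6]], Q = [[1, 3, 5], [2], [4], [6]]

Insert each entry of the permutation into P by Schensted row insertion, recording in Q the position of each new cell.

Insert 6: appended to row 1. P = [[6]].
Insert 2: 2 bumps 6 from row 1; 6 starts row 2. P = [[2], [6]].
Insert 5: appended to row 1. P = [[2, 5], [6]].
Insert 3: 3 bumps 5 from row 1; 5 bumps 6 from row 2; 6 starts row 3. P = [[2, 3], [5], [6]].
Insert 4: appended to row 1. P = [[2, 3, 4], [5], [6]].
Insert 1: 1 bumps 2 from row 1; 2 bumps 5 from row 2; 5 bumps 6 from row 3; 6 starts row 4. P = [[1, 3, 4], [2], [5], [6]].

So P = [[1, 3, 4], [2], [5], [6]], Q = [[1, 3, 5], [2], [4], [6]].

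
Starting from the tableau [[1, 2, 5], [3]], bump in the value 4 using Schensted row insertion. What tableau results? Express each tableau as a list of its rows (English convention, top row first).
[[1, 2, 4], [3, 5]]

In row 1, 4 replaces 5 (the leftmost entry greater than 4); 5 is bumped to row 2. 5 is appended to row 2. The new tableau is [[1, 2, 4], [3, 5]].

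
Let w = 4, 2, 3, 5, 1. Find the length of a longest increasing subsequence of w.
3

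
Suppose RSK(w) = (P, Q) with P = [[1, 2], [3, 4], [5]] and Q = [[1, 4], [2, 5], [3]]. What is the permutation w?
5 3 1 4 2

Reverse the RSK construction: for i from n down to 1, find the cell of Q containing i, remove the entry at that cell from P, and reverse-bump it up through P; the value ejected from row 1 is w(i).

Step i=5: Q has 5 at row 2, column 2; remove 4 from row 2 of P and reverse-bump: 4 enters row 1 and ejects 2. So w(5) = 2. P is now [[1, 4], [3], [5]].
Step i=4: Q has 4 at row 1, column 2; remove that cell from P, ejecting 4. So w(4) = 4. P is now [[1], [3], [5]].
Step i=3: Q has 3 at row 3, column 1; remove 5 from row 3 of P and reverse-bump: 5 enters row 2 and ejects 3; 3 enters row 1 and ejects 1. So w(3) = 1. P is now [[3], [5]].
Step i=2: Q has 2 at row 2, column 1; remove 5 from row 2 of P and reverse-bump: 5 enters row 1 and ejects 3. So w(2) = 3. P is now [[5]].
Step i=1: Q has 1 at row 1, column 1; remove that cell from P, ejecting 5. So w(1) = 5. P is now [].

So w = 5 3 1 4 2.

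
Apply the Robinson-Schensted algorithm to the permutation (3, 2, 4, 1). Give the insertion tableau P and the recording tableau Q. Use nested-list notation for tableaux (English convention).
P = [[1, 4], [2], [3]], Q = [[1, 3], [2], [4]]

Insert each entry of the permutation into P by Schensted row insertion, recording in Q the position of each new cell.

Insert 3: appended to row 1. P = [[3]], Q = [[1]].
Insert 2: 2 bumps 3 from row 1; 3 starts row 2. P = [[2], [3]], Q = [[1], [2]].
Insert 4: appended to row 1. P = [[2, 4], [3]], Q = [[1, 3], [2]].
Insert 1: 1 bumps 2 from row 1; 2 bumps 3 from row 2; 3 starts row 3. P = [[1, 4], [2], [3]], Q = [[1, 3], [2], [4]].

So P = [[1, 4], [2], [3]], Q = [[1, 3], [2], [4]].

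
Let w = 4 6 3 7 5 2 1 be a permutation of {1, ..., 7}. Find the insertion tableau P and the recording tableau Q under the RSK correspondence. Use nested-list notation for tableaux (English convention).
P = [[1, 5, 7], [2, 6], [3], [4]], Q = [[1, 2, 4], [3, 5], [6], [7]]

Insert each entry of the permutation into P by Schensted row insertion, recording in Q the position of each new cell.

Insert 4: appended to row 1. P = [[4]], Q = [[1]].
Insert 6: appended to row 1. P = [[4, 6]], Q = [[1, 2]].
Insert 3: 3 bumps 4 from row 1; 4 starts row 2. P = [[3, 6], [4]], Q = [[1, 2], [3]].
Insert 7: appended to row 1. P = [[3, 6, 7], [4]], Q = [[1, 2, 4], [3]].
Insert 5: 5 bumps 6 from row 1; 6 appends to row 2. P = [[3, 5, 7], [4, 6]], Q = [[1, 2, 4], [3, 5]].
Insert 2: 2 bumps 3 from row 1; 3 bumps 4 from row 2; 4 starts row 3. P = [[2, 5, 7], [3, 6], [4]], Q = [[1, 2, 4], [3, 5], [6]].
Insert 1: 1 bumps 2 from row 1; 2 bumps 3 from row 2; 3 bumps 4 from row 3; 4 starts row 4. P = [[1, 5, 7], [2, 6], [3], [4]], Q = [[1, 2, 4], [3, 5], [6], [7]].

So P = [[1, 5, 7], [2, 6], [3], [4]], Q = [[1, 2, 4], [3, 5], [6], [7]].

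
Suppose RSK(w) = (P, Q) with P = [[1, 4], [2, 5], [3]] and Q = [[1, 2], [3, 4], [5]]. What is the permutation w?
Reverse the RSK construction: for i from n down to 1, find the cell of Q containing i, remove the entry at that cell from P, and reverse-bump it up through P; the value ejected from row 1 is w(i).

Step i=5: Q has 5 at row 3, column 1; remove 3 from row 3 of P and reverse-bump: 3 enters row 2 and ejects 2; 2 enters row 1 and ejects 1. So w(5) = 1. P is now [[2, 4], [3, 5]].
Step i=4: Q has 4 at row 2, column 2; remove 5 from row 2 of P and reverse-bump: 5 enters row 1 and ejects 4. So w(4) = 4. P is now [[2, 5], [3]].
Step i=3: Q has 3 at row 2, column 1; remove 3 from row 2 of P and reverse-bump: 3 enters row 1 and ejects 2. So w(3) = 2. P is now [[3, 5]].
Step i=2: Q has 2 at row 1, column 2; remove that cell from P, ejecting 5. So w(2) = 5. P is now [[3]].
Step i=1: Q has 1 at row 1, column 1; remove that cell from P, ejecting 3. So w(1) = 3. P is now [].

So w = 3 5 2 4 1.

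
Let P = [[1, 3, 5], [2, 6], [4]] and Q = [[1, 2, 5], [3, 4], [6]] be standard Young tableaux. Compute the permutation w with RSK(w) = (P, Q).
Reverse the RSK construction: for i from n down to 1, find the cell of Q containing i, remove the entry at that cell from P, and reverse-bump it up through P; the value ejected from row 1 is w(i).

Step i=6: Q has 6 at row 3, column 1; remove 4 from row 3 of P and reverse-bump: 4 enters row 2 and ejects 2; 2 enters row 1 and ejects 1. So w(6) = 1. P is now [[2, 3, 5], [4, 6]].
Step i=5: Q has 5 at row 1, column 3; remove that cell from P, ejecting 5. So w(5) = 5. P is now [[2, 3], [4, 6]].
Step i=4: Q has 4 at row 2, column 2; remove 6 from row 2 of P and reverse-bump: 6 enters row 1 and ejects 3. So w(4) = 3. P is now [[2, 6], [4]].
Step i=3: Q has 3 at row 2, column 1; remove 4 from row 2 of P and reverse-bump: 4 enters row 1 and ejects 2. So w(3) = 2. P is now [[4, 6]].
Step i=2: Q has 2 at row 1, column 2; remove that cell from P, ejecting 6. So w(2) = 6. P is now [[4]].
Step i=1: Q has 1 at row 1, column 1; remove that cell from P, ejecting 4. So w(1) = 4. P is now [].

So w = 4 6 2 3 5 1.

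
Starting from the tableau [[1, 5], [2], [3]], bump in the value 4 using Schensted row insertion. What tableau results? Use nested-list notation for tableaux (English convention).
[[1, 4], [2, 5], [3]]

In row 1, 4 replaces 5 (the leftmost entry greater than 4); 5 is bumped to row 2. 5 is appended to row 2. The new tableau is [[1, 4], [2, 5], [3]].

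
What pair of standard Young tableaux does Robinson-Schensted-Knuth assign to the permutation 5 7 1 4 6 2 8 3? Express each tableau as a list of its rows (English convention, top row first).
P = [[1, 2, 3, 8], [4, 6], [5, 7]], Q = [[1, 2, 5, 7], [3, 4], [6, 8]]

Insert each entry of the permutation into P by Schensted row insertion, recording in Q the position of each new cell.

Insert 5: appended to row 1. P = [[5]], Q = [[1]].
Insert 7: appended to row 1. P = [[5, 7]], Q = [[1, 2]].
Insert 1: 1 bumps 5 from row 1; 5 starts row 2. P = [[1, 7], [5]], Q = [[1, 2], [3]].
Insert 4: 4 bumps 7 from row 1; 7 appends to row 2. P = [[1, 4], [5, 7]], Q = [[1, 2], [3, 4]].
Insert 6: appended to row 1. P = [[1, 4, 6], [5, 7]], Q = [[1, 2, 5], [3, 4]].
Insert 2: 2 bumps 4 from row 1; 4 bumps 5 from row 2; 5 starts row 3. P = [[1, 2, 6], [4, 7], [5]], Q = [[1, 2, 5], [3, 4], [6]].
Insert 8: appended to row 1. P = [[1, 2, 6, 8], [4, 7], [5]], Q = [[1, 2, 5, 7], [3, 4], [6]].
Insert 3: 3 bumps 6 from row 1; 6 bumps 7 from row 2; 7 appends to row 3. P = [[1, 2, 3, 8], [4, 6], [5, 7]], Q = [[1, 2, 5, 7], [3, 4], [6, 8]].

So P = [[1, 2, 3, 8], [4, 6], [5, 7]], Q = [[1, 2, 5, 7], [3, 4], [6, 8]].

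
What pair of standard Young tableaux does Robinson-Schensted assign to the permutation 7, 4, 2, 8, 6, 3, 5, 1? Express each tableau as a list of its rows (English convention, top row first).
Insert each entry of the permutation into P by Schensted row insertion, recording in Q the position of each new cell.

Insert 7: appended to row 1. P = [[7]].
Insert 4: 4 bumps 7 from row 1; 7 starts row 2. P = [[4], [7]].
Insert 2: 2 bumps 4 from row 1; 4 bumps 7 from row 2; 7 starts row 3. P = [[2], [4], [7]].
Insert 8: appended to row 1. P = [[2, 8], [4], [7]].
Insert 6: 6 bumps 8 from row 1; 8 appends to row 2. P = [[2, 6], [4, 8], [7]].
Insert 3: 3 bumps 6 from row 1; 6 bumps 8 from row 2; 8 appends to row 3. P = [[2, 3], [4, 6], [7, 8]].
Insert 5: appended to row 1. P = [[2, 3, 5], [4, 6], [7, 8]].
Insert 1: 1 bumps 2 from row 1; 2 bumps 4 from row 2; 4 bumps 7 from row 3; 7 starts row 4. P = [[1, 3, 5], [2, 6], [4, 8], [7]].

So P = [[1, 3, 5], [2, 6], [4, 8], [7]], Q = [[1, 4, 7], [2, 5], [3, 6], [8]].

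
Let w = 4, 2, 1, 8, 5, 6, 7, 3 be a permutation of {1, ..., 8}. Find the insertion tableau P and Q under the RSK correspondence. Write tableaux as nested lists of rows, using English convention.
P = [[1, 3, 6, 7], [2, 5], [4, 8]], Q = [[1, 4, 6, 7], [2, 5], [3, 8]]

Insert each entry of the permutation into P by Schensted row insertion, recording in Q the position of each new cell.

Insert 4: appended to row 1. P = [[4]], Q = [[1]].
Insert 2: 2 bumps 4 from row 1; 4 starts row 2. P = [[2], [4]], Q = [[1], [2]].
Insert 1: 1 bumps 2 from row 1; 2 bumps 4 from row 2; 4 starts row 3. P = [[1], [2], [4]], Q = [[1], [2], [3]].
Insert 8: appended to row 1. P = [[1, 8], [2], [4]], Q = [[1, 4], [2], [3]].
Insert 5: 5 bumps 8 from row 1; 8 appends to row 2. P = [[1, 5], [2, 8], [4]], Q = [[1, 4], [2, 5], [3]].
Insert 6: appended to row 1. P = [[1, 5, 6], [2, 8], [4]], Q = [[1, 4, 6], [2, 5], [3]].
Insert 7: appended to row 1. P = [[1, 5, 6, 7], [2, 8], [4]], Q = [[1, 4, 6, 7], [2, 5], [3]].
Insert 3: 3 bumps 5 from row 1; 5 bumps 8 from row 2; 8 appends to row 3. P = [[1, 3, 6, 7], [2, 5], [4, 8]], Q = [[1, 4, 6, 7], [2, 5], [3, 8]].

So P = [[1, 3, 6, 7], [2, 5], [4, 8]], Q = [[1, 4, 6, 7], [2, 5], [3, 8]].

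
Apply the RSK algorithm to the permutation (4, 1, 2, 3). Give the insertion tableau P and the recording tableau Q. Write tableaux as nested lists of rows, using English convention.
Insert each entry of the permutation into P by Schensted row insertion, recording in Q the position of each new cell.

Insert 4: appended to row 1. P = [[4]].
Insert 1: 1 bumps 4 from row 1; 4 starts row 2. P = [[1], [4]].
Insert 2: appended to row 1. P = [[1, 2], [4]].
Insert 3: appended to row 1. P = [[1, 2, 3], [4]].

So P = [[1, 2, 3], [4]], Q = [[1, 3, 4], [2]].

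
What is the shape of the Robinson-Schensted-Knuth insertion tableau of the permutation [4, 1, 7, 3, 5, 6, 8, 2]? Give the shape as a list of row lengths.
[5, 2, 1]

Row-insert each entry into an empty tableau.

After inserting 4: P = [[4]].
After inserting 1: P = [[1], [4]].
After inserting 7: P = [[1, 7], [4]].
After inserting 3: P = [[1, 3], [4, 7]].
After inserting 5: P = [[1, 3, 5], [4, 7]].
After inserting 6: P = [[1, 3, 5, 6], [4, 7]].
After inserting 8: P = [[1, 3, 5, 6, 8], [4, 7]].
After inserting 2: P = [[1, 2, 5, 6, 8], [3, 7], [4]].

The final insertion tableau P = [[1, 2, 5, 6, 8], [3, 7], [4]] has shape [5, 2, 1].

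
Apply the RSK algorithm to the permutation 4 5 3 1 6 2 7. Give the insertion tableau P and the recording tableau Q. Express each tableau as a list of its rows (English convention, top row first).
P = [[1, 2, 6, 7], [3, 5], [4]], Q = [[1, 2, 5, 7], [3, 6], [4]]

Insert each entry of the permutation into P by Schensted row insertion, recording in Q the position of each new cell.

Insert 4: appended to row 1. P = [[4]].
Insert 5: appended to row 1. P = [[4, 5]].
Insert 3: 3 bumps 4 from row 1; 4 starts row 2. P = [[3, 5], [4]].
Insert 1: 1 bumps 3 from row 1; 3 bumps 4 from row 2; 4 starts row 3. P = [[1, 5], [3], [4]].
Insert 6: appended to row 1. P = [[1, 5, 6], [3], [4]].
Insert 2: 2 bumps 5 from row 1; 5 appends to row 2. P = [[1, 2, 6], [3, 5], [4]].
Insert 7: appended to row 1. P = [[1, 2, 6, 7], [3, 5], [4]].

So P = [[1, 2, 6, 7], [3, 5], [4]], Q = [[1, 2, 5, 7], [3, 6], [4]].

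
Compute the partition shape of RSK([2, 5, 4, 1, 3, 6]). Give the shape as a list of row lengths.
Row-insert each entry into an empty tableau.

After inserting 2: P = [[2]].
After inserting 5: P = [[2, 5]].
After inserting 4: P = [[2, 4], [5]].
After inserting 1: P = [[1, 4], [2], [5]].
After inserting 3: P = [[1, 3], [2, 4], [5]].
After inserting 6: P = [[1, 3, 6], [2, 4], [5]].

The final insertion tableau P = [[1, 3, 6], [2, 4], [5]] has shape [3, 2, 1].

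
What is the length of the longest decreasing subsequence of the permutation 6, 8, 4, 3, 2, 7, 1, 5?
5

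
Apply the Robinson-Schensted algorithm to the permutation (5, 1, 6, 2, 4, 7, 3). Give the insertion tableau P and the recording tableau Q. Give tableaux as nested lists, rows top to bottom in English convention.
Insert each entry of the permutation into P by Schensted row insertion, recording in Q the position of each new cell.

Insert 5: appended to row 1. P = [[5]], Q = [[1]].
Insert 1: 1 bumps 5 from row 1; 5 starts row 2. P = [[1], [5]], Q = [[1], [2]].
Insert 6: appended to row 1. P = [[1, 6], [5]], Q = [[1, 3], [2]].
Insert 2: 2 bumps 6 from row 1; 6 appends to row 2. P = [[1, 2], [5, 6]], Q = [[1, 3], [2, 4]].
Insert 4: appended to row 1. P = [[1, 2, 4], [5, 6]], Q = [[1, 3, 5], [2, 4]].
Insert 7: appended to row 1. P = [[1, 2, 4, 7], [5, 6]], Q = [[1, 3, 5, 6], [2, 4]].
Insert 3: 3 bumps 4 from row 1; 4 bumps 5 from row 2; 5 starts row 3. P = [[1, 2, 3, 7], [4, 6], [5]], Q = [[1, 3, 5, 6], [2, 4], [7]].

So P = [[1, 2, 3, 7], [4, 6], [5]], Q = [[1, 3, 5, 6], [2, 4], [7]].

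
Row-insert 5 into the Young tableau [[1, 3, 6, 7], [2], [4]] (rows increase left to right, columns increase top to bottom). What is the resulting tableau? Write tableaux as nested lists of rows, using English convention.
In row 1, 5 replaces 6 (the leftmost entry greater than 5); 6 is bumped to row 2. 6 is appended to row 2. The new tableau is [[1, 3, 5, 7], [2, 6], [4]].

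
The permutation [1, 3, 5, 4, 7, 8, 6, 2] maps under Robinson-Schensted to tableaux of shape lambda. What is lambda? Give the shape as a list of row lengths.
RSK row insertion gives P = [[1, 2, 4, 6, 8], [3, 7], [5]], which has shape [5, 2, 1].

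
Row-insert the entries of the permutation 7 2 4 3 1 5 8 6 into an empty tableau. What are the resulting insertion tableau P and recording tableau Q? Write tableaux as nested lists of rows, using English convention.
P = [[1, 3, 5, 6], [2, 8], [4], [7]], Q = [[1, 3, 6, 7], [2, 8], [4], [5]]

Insert each entry of the permutation into P by Schensted row insertion, recording in Q the position of each new cell.

Insert 7: appended to row 1. P = [[7]], Q = [[1]].
Insert 2: 2 bumps 7 from row 1; 7 starts row 2. P = [[2], [7]], Q = [[1], [2]].
Insert 4: appended to row 1. P = [[2, 4], [7]], Q = [[1, 3], [2]].
Insert 3: 3 bumps 4 from row 1; 4 bumps 7 from row 2; 7 starts row 3. P = [[2, 3], [4], [7]], Q = [[1, 3], [2], [4]].
Insert 1: 1 bumps 2 from row 1; 2 bumps 4 from row 2; 4 bumps 7 from row 3; 7 starts row 4. P = [[1, 3], [2], [4], [7]], Q = [[1, 3], [2], [4], [5]].
Insert 5: appended to row 1. P = [[1, 3, 5], [2], [4], [7]], Q = [[1, 3, 6], [2], [4], [5]].
Insert 8: appended to row 1. P = [[1, 3, 5, 8], [2], [4], [7]], Q = [[1, 3, 6, 7], [2], [4], [5]].
Insert 6: 6 bumps 8 from row 1; 8 appends to row 2. P = [[1, 3, 5, 6], [2, 8], [4], [7]], Q = [[1, 3, 6, 7], [2, 8], [4], [5]].

So P = [[1, 3, 5, 6], [2, 8], [4], [7]], Q = [[1, 3, 6, 7], [2, 8], [4], [5]].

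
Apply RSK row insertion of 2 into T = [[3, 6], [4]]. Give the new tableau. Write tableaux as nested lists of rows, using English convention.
[[2, 6], [3], [4]]

In row 1, 2 replaces 3 (the leftmost entry greater than 2); 3 is bumped to row 2. In row 2, 3 replaces 4 (the leftmost entry greater than 3); 4 is bumped to row 3. 4 starts a new row 3. The new tableau is [[2, 6], [3], [4]].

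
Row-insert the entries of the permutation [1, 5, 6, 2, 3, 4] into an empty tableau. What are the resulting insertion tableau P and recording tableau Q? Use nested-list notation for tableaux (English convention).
P = [[1, 2, 3, 4], [5, 6]], Q = [[1, 2, 3, 6], [4, 5]]

Insert each entry of the permutation into P by Schensted row insertion, recording in Q the position of each new cell.

Insert 1: appended to row 1. P = [[1]].
Insert 5: appended to row 1. P = [[1, 5]].
Insert 6: appended to row 1. P = [[1, 5, 6]].
Insert 2: 2 bumps 5 from row 1; 5 starts row 2. P = [[1, 2, 6], [5]].
Insert 3: 3 bumps 6 from row 1; 6 appends to row 2. P = [[1, 2, 3], [5, 6]].
Insert 4: appended to row 1. P = [[1, 2, 3, 4], [5, 6]].

So P = [[1, 2, 3, 4], [5, 6]], Q = [[1, 2, 3, 6], [4, 5]].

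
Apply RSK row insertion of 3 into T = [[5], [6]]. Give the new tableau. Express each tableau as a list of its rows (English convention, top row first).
[[3], [5], [6]]

In row 1, 3 replaces 5 (the leftmost entry greater than 3); 5 is bumped to row 2. In row 2, 5 replaces 6 (the leftmost entry greater than 5); 6 is bumped to row 3. 6 starts a new row 3. The new tableau is [[3], [5], [6]].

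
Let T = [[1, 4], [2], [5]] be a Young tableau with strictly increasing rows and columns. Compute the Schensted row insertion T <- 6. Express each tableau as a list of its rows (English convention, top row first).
6 is larger than every entry of row 1, so it is appended to row 1. The new tableau is [[1, 4, 6], [2], [5]].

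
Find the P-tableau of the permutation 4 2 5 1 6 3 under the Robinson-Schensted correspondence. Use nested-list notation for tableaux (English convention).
P = [[1, 3, 6], [2, 5], [4]]

Insert 4: appended to row 1. P = [[4]].
Insert 2: 2 bumps 4 from row 1; 4 starts row 2. P = [[2], [4]].
Insert 5: appended to row 1. P = [[2, 5], [4]].
Insert 1: 1 bumps 2 from row 1; 2 bumps 4 from row 2; 4 starts row 3. P = [[1, 5], [2], [4]].
Insert 6: appended to row 1. P = [[1, 5, 6], [2], [4]].
Insert 3: 3 bumps 5 from row 1; 5 appends to row 2. P = [[1, 3, 6], [2, 5], [4]].

So P = [[1, 3, 6], [2, 5], [4]].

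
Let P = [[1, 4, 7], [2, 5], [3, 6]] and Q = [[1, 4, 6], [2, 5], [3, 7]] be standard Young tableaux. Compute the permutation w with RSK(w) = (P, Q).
3 2 1 6 5 7 4

Reverse the RSK construction: for i from n down to 1, find the cell of Q containing i, remove the entry at that cell from P, and reverse-bump it up through P; the value ejected from row 1 is w(i).

Step i=7: Q has 7 at row 3, column 2; remove 6 from row 3 of P and reverse-bump: 6 enters row 2 and ejects 5; 5 enters row 1 and ejects 4. So w(7) = 4. P is now [[1, 5, 7], [2, 6], [3]].
Step i=6: Q has 6 at row 1, column 3; remove that cell from P, ejecting 7. So w(6) = 7. P is now [[1, 5], [2, 6], [3]].
Step i=5: Q has 5 at row 2, column 2; remove 6 from row 2 of P and reverse-bump: 6 enters row 1 and ejects 5. So w(5) = 5. P is now [[1, 6], [2], [3]].
Step i=4: Q has 4 at row 1, column 2; remove that cell from P, ejecting 6. So w(4) = 6. P is now [[1], [2], [3]].
Step i=3: Q has 3 at row 3, column 1; remove 3 from row 3 of P and reverse-bump: 3 enters row 2 and ejects 2; 2 enters row 1 and ejects 1. So w(3) = 1. P is now [[2], [3]].
Step i=2: Q has 2 at row 2, column 1; remove 3 from row 2 of P and reverse-bump: 3 enters row 1 and ejects 2. So w(2) = 2. P is now [[3]].
Step i=1: Q has 1 at row 1, column 1; remove that cell from P, ejecting 3. So w(1) = 3. P is now [].

So w = 3 2 1 6 5 7 4.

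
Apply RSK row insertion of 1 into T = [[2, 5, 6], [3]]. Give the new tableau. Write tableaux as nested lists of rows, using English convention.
In row 1, 1 replaces 2 (the leftmost entry greater than 1); 2 is bumped to row 2. In row 2, 2 replaces 3 (the leftmost entry greater than 2); 3 is bumped to row 3. 3 starts a new row 3. The new tableau is [[1, 5, 6], [2], [3]].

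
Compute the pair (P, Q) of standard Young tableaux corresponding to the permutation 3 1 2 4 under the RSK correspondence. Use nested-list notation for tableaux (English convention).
P = [[1, 2, 4], [3]], Q = [[1, 3, 4], [2]]

Insert each entry of the permutation into P by Schensted row insertion, recording in Q the position of each new cell.

After inserting 3: P = [[3]].
After inserting 1: P = [[1], [3]].
After inserting 2: P = [[1, 2], [3]].
After inserting 4: P = [[1, 2, 4], [3]].

So P = [[1, 2, 4], [3]], Q = [[1, 3, 4], [2]].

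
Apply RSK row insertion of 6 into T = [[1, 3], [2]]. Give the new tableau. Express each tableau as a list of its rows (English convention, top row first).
[[1, 3, 6], [2]]

6 is larger than every entry of row 1, so it is appended to row 1. The new tableau is [[1, 3, 6], [2]].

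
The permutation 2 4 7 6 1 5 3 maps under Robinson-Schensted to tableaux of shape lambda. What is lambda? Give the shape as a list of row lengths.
Row-insert each entry into an empty tableau.

After inserting 2: P = [[2]].
After inserting 4: P = [[2, 4]].
After inserting 7: P = [[2, 4, 7]].
After inserting 6: P = [[2, 4, 6], [7]].
After inserting 1: P = [[1, 4, 6], [2], [7]].
After inserting 5: P = [[1, 4, 5], [2, 6], [7]].
After inserting 3: P = [[1, 3, 5], [2, 4], [6], [7]].

The final insertion tableau P = [[1, 3, 5], [2, 4], [6], [7]] has shape [3, 2, 1, 1].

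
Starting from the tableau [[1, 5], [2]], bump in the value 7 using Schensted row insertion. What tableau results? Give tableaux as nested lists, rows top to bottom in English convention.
7 is larger than every entry of row 1, so it is appended to row 1. The new tableau is [[1, 5, 7], [2]].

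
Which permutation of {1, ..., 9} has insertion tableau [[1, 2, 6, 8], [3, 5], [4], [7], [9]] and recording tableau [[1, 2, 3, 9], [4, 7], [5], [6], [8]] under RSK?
4 5 9 7 6 1 3 2 8

Reverse RSK: for i = n, n-1, ..., 1, locate i in Q, remove the corresponding corner cell from P, and reverse-bump its entry up through P; the value ejected from row 1 is w(i).

So w = 4 5 9 7 6 1 3 2 8.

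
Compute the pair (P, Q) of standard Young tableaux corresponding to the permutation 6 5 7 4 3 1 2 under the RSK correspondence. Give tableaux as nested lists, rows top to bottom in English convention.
Insert each entry of the permutation into P by Schensted row insertion, recording in Q the position of each new cell.

Insert 6: appended to row 1. P = [[6]], Q = [[1]].
Insert 5: 5 bumps 6 from row 1; 6 starts row 2. P = [[5], [6]], Q = [[1], [2]].
Insert 7: appended to row 1. P = [[5, 7], [6]], Q = [[1, 3], [2]].
Insert 4: 4 bumps 5 from row 1; 5 bumps 6 from row 2; 6 starts row 3. P = [[4, 7], [5], [6]], Q = [[1, 3], [2], [4]].
Insert 3: 3 bumps 4 from row 1; 4 bumps 5 from row 2; 5 bumps 6 from row 3; 6 starts row 4. P = [[3, 7], [4], [5], [6]], Q = [[1, 3], [2], [4], [5]].
Insert 1: 1 bumps 3 from row 1; 3 bumps 4 from row 2; 4 bumps 5 from row 3; 5 bumps 6 from row 4; 6 starts row 5. P = [[1, 7], [3], [4], [5], [6]], Q = [[1, 3], [2], [4], [5], [6]].
Insert 2: 2 bumps 7 from row 1; 7 appends to row 2. P = [[1, 2], [3, 7], [4], [5], [6]], Q = [[1, 3], [2, 7], [4], [5], [6]].

So P = [[1, 2], [3, 7], [4], [5], [6]], Q = [[1, 3], [2, 7], [4], [5], [6]].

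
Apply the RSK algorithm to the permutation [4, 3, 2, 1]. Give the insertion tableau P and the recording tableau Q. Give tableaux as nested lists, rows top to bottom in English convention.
P = [[1], [2], [3], [4]], Q = [[1], [2], [3], [4]]

Insert each entry of the permutation into P by Schensted row insertion, recording in Q the position of each new cell.

Insert 4: appended to row 1. P = [[4]].
Insert 3: 3 bumps 4 from row 1; 4 starts row 2. P = [[3], [4]].
Insert 2: 2 bumps 3 from row 1; 3 bumps 4 from row 2; 4 starts row 3. P = [[2], [3], [4]].
Insert 1: 1 bumps 2 from row 1; 2 bumps 3 from row 2; 3 bumps 4 from row 3; 4 starts row 4. P = [[1], [2], [3], [4]].

So P = [[1], [2], [3], [4]], Q = [[1], [2], [3], [4]].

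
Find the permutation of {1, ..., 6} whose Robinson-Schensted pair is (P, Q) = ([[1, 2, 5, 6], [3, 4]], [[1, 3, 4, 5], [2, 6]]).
3 1 4 5 6 2

Reverse the RSK construction: for i from n down to 1, find the cell of Q containing i, remove the entry at that cell from P, and reverse-bump it up through P; the value ejected from row 1 is w(i).

Step i=6: Q has 6 at row 2, column 2; remove 4 from row 2 of P and reverse-bump: 4 enters row 1 and ejects 2. So w(6) = 2. P is now [[1, 4, 5, 6], [3]].
Step i=5: Q has 5 at row 1, column 4; remove that cell from P, ejecting 6. So w(5) = 6. P is now [[1, 4, 5], [3]].
Step i=4: Q has 4 at row 1, column 3; remove that cell from P, ejecting 5. So w(4) = 5. P is now [[1, 4], [3]].
Step i=3: Q has 3 at row 1, column 2; remove that cell from P, ejecting 4. So w(3) = 4. P is now [[1], [3]].
Step i=2: Q has 2 at row 2, column 1; remove 3 from row 2 of P and reverse-bump: 3 enters row 1 and ejects 1. So w(2) = 1. P is now [[3]].
Step i=1: Q has 1 at row 1, column 1; remove that cell from P, ejecting 3. So w(1) = 3. P is now [].

So w = 3 1 4 5 6 2.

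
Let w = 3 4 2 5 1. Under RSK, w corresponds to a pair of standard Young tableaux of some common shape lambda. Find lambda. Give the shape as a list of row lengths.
Row-insert each entry into an empty tableau.

After inserting 3: P = [[3]].
After inserting 4: P = [[3, 4]].
After inserting 2: P = [[2, 4], [3]].
After inserting 5: P = [[2, 4, 5], [3]].
After inserting 1: P = [[1, 4, 5], [2], [3]].

The final insertion tableau P = [[1, 4, 5], [2], [3]] has shape [3, 1, 1].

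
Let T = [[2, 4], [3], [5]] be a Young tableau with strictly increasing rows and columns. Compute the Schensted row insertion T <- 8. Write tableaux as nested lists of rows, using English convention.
8 is larger than every entry of row 1, so it is appended to row 1. The new tableau is [[2, 4, 8], [3], [5]].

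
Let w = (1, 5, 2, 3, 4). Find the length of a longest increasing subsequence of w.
4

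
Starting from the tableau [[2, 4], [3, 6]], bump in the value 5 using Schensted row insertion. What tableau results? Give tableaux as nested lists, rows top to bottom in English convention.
[[2, 4, 5], [3, 6]]

5 is larger than every entry of row 1, so it is appended to row 1. The new tableau is [[2, 4, 5], [3, 6]].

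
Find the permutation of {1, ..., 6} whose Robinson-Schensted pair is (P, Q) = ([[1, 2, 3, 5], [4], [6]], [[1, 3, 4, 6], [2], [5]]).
6 1 2 4 3 5

Reverse the RSK construction: for i from n down to 1, find the cell of Q containing i, remove the entry at that cell from P, and reverse-bump it up through P; the value ejected from row 1 is w(i).

Step i=6: Q has 6 at row 1, column 4; remove that cell from P, ejecting 5. So w(6) = 5. P is now [[1, 2, 3], [4], [6]].
Step i=5: Q has 5 at row 3, column 1; remove 6 from row 3 of P and reverse-bump: 6 enters row 2 and ejects 4; 4 enters row 1 and ejects 3. So w(5) = 3. P is now [[1, 2, 4], [6]].
Step i=4: Q has 4 at row 1, column 3; remove that cell from P, ejecting 4. So w(4) = 4. P is now [[1, 2], [6]].
Step i=3: Q has 3 at row 1, column 2; remove that cell from P, ejecting 2. So w(3) = 2. P is now [[1], [6]].
Step i=2: Q has 2 at row 2, column 1; remove 6 from row 2 of P and reverse-bump: 6 enters row 1 and ejects 1. So w(2) = 1. P is now [[6]].
Step i=1: Q has 1 at row 1, column 1; remove that cell from P, ejecting 6. So w(1) = 6. P is now [].

So w = 6 1 2 4 3 5.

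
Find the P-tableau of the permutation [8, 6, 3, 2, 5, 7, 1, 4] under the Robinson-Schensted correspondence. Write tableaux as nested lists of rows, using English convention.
P = [[1, 4, 7], [2, 5], [3], [6], [8]]

After inserting 8: P = [[8]].
After inserting 6: P = [[6], [8]].
After inserting 3: P = [[3], [6], [8]].
After inserting 2: P = [[2], [3], [6], [8]].
After inserting 5: P = [[2, 5], [3], [6], [8]].
After inserting 7: P = [[2, 5, 7], [3], [6], [8]].
After inserting 1: P = [[1, 5, 7], [2], [3], [6], [8]].
After inserting 4: P = [[1, 4, 7], [2, 5], [3], [6], [8]].

So P = [[1, 4, 7], [2, 5], [3], [6], [8]].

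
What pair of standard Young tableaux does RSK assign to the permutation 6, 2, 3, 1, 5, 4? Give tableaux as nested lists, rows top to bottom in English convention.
Insert each entry of the permutation into P by Schensted row insertion, recording in Q the position of each new cell.

Insert 6: appended to row 1. P = [[6]], Q = [[1]].
Insert 2: 2 bumps 6 from row 1; 6 starts row 2. P = [[2], [6]], Q = [[1], [2]].
Insert 3: appended to row 1. P = [[2, 3], [6]], Q = [[1, 3], [2]].
Insert 1: 1 bumps 2 from row 1; 2 bumps 6 from row 2; 6 starts row 3. P = [[1, 3], [2], [6]], Q = [[1, 3], [2], [4]].
Insert 5: appended to row 1. P = [[1, 3, 5], [2], [6]], Q = [[1, 3, 5], [2], [4]].
Insert 4: 4 bumps 5 from row 1; 5 appends to row 2. P = [[1, 3, 4], [2, 5], [6]], Q = [[1, 3, 5], [2, 6], [4]].

So P = [[1, 3, 4], [2, 5], [6]], Q = [[1, 3, 5], [2, 6], [4]].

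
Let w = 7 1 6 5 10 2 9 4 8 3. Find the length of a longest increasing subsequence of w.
4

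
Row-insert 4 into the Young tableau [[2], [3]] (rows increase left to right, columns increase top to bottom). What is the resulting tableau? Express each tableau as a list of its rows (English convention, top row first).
4 is larger than every entry of row 1, so it is appended to row 1. The new tableau is [[2, 4], [3]].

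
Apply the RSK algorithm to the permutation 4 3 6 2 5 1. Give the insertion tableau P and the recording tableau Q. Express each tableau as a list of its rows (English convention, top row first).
Insert each entry of the permutation into P by Schensted row insertion, recording in Q the position of each new cell.

After inserting 4: P = [[4]].
After inserting 3: P = [[3], [4]].
After inserting 6: P = [[3, 6], [4]].
After inserting 2: P = [[2, 6], [3], [4]].
After inserting 5: P = [[2, 5], [3, 6], [4]].
After inserting 1: P = [[1, 5], [2, 6], [3], [4]].

So P = [[1, 5], [2, 6], [3], [4]], Q = [[1, 3], [2, 5], [4], [6]].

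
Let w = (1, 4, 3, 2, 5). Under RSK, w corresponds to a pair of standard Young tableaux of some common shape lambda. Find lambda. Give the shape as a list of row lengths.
Row-insert each entry into an empty tableau.

After inserting 1: P = [[1]].
After inserting 4: P = [[1, 4]].
After inserting 3: P = [[1, 3], [4]].
After inserting 2: P = [[1, 2], [3], [4]].
After inserting 5: P = [[1, 2, 5], [3], [4]].

The final insertion tableau P = [[1, 2, 5], [3], [4]] has shape [3, 1, 1].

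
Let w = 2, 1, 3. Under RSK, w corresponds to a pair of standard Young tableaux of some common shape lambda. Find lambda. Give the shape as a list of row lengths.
[2, 1]

Row-insert each entry into an empty tableau.

After inserting 2: P = [[2]].
After inserting 1: P = [[1], [2]].
After inserting 3: P = [[1, 3], [2]].

The final insertion tableau P = [[1, 3], [2]] has shape [2, 1].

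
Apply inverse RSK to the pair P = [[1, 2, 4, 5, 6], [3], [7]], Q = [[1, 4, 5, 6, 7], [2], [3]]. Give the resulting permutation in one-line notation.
7 3 1 2 4 5 6

Reverse the RSK construction: for i from n down to 1, find the cell of Q containing i, remove the entry at that cell from P, and reverse-bump it up through P; the value ejected from row 1 is w(i).

Step i=7: Q has 7 at row 1, column 5; remove that cell from P, ejecting 6. So w(7) = 6. P is now [[1, 2, 4, 5], [3], [7]].
Step i=6: Q has 6 at row 1, column 4; remove that cell from P, ejecting 5. So w(6) = 5. P is now [[1, 2, 4], [3], [7]].
Step i=5: Q has 5 at row 1, column 3; remove that cell from P, ejecting 4. So w(5) = 4. P is now [[1, 2], [3], [7]].
Step i=4: Q has 4 at row 1, column 2; remove that cell from P, ejecting 2. So w(4) = 2. P is now [[1], [3], [7]].
Step i=3: Q has 3 at row 3, column 1; remove 7 from row 3 of P and reverse-bump: 7 enters row 2 and ejects 3; 3 enters row 1 and ejects 1. So w(3) = 1. P is now [[3], [7]].
Step i=2: Q has 2 at row 2, column 1; remove 7 from row 2 of P and reverse-bump: 7 enters row 1 and ejects 3. So w(2) = 3. P is now [[7]].
Step i=1: Q has 1 at row 1, column 1; remove that cell from P, ejecting 7. So w(1) = 7. P is now [].

So w = 7 3 1 2 4 5 6.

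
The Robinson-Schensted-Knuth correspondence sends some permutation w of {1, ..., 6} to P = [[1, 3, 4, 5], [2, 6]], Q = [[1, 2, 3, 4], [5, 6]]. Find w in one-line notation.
2 3 4 6 1 5

Reverse the RSK construction: for i from n down to 1, find the cell of Q containing i, remove the entry at that cell from P, and reverse-bump it up through P; the value ejected from row 1 is w(i).

Step i=6: Q has 6 at row 2, column 2; remove 6 from row 2 of P and reverse-bump: 6 enters row 1 and ejects 5. So w(6) = 5. P is now [[1, 3, 4, 6], [2]].
Step i=5: Q has 5 at row 2, column 1; remove 2 from row 2 of P and reverse-bump: 2 enters row 1 and ejects 1. So w(5) = 1. P is now [[2, 3, 4, 6]].
Step i=4: Q has 4 at row 1, column 4; remove that cell from P, ejecting 6. So w(4) = 6. P is now [[2, 3, 4]].
Step i=3: Q has 3 at row 1, column 3; remove that cell from P, ejecting 4. So w(3) = 4. P is now [[2, 3]].
Step i=2: Q has 2 at row 1, column 2; remove that cell from P, ejecting 3. So w(2) = 3. P is now [[2]].
Step i=1: Q has 1 at row 1, column 1; remove that cell from P, ejecting 2. So w(1) = 2. P is now [].

So w = 2 3 4 6 1 5.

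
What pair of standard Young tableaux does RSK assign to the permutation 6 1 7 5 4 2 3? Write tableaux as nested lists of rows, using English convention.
Insert each entry of the permutation into P by Schensted row insertion, recording in Q the position of each new cell.

Insert 6: appended to row 1. P = [[6]], Q = [[1]].
Insert 1: 1 bumps 6 from row 1; 6 starts row 2. P = [[1], [6]], Q = [[1], [2]].
Insert 7: appended to row 1. P = [[1, 7], [6]], Q = [[1, 3], [2]].
Insert 5: 5 bumps 7 from row 1; 7 appends to row 2. P = [[1, 5], [6, 7]], Q = [[1, 3], [2, 4]].
Insert 4: 4 bumps 5 from row 1; 5 bumps 6 from row 2; 6 starts row 3. P = [[1, 4], [5, 7], [6]], Q = [[1, 3], [2, 4], [5]].
Insert 2: 2 bumps 4 from row 1; 4 bumps 5 from row 2; 5 bumps 6 from row 3; 6 starts row 4. P = [[1, 2], [4, 7], [5], [6]], Q = [[1, 3], [2, 4], [5], [6]].
Insert 3: appended to row 1. P = [[1, 2, 3], [4, 7], [5], [6]], Q = [[1, 3, 7], [2, 4], [5], [6]].

So P = [[1, 2, 3], [4, 7], [5], [6]], Q = [[1, 3, 7], [2, 4], [5], [6]].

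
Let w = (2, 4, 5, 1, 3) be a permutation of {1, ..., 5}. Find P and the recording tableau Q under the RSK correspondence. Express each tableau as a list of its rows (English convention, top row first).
P = [[1, 3, 5], [2, 4]], Q = [[1, 2, 3], [4, 5]]

Insert each entry of the permutation into P by Schensted row insertion, recording in Q the position of each new cell.

Insert 2: appended to row 1. P = [[2]], Q = [[1]].
Insert 4: appended to row 1. P = [[2, 4]], Q = [[1, 2]].
Insert 5: appended to row 1. P = [[2, 4, 5]], Q = [[1, 2, 3]].
Insert 1: 1 bumps 2 from row 1; 2 starts row 2. P = [[1, 4, 5], [2]], Q = [[1, 2, 3], [4]].
Insert 3: 3 bumps 4 from row 1; 4 appends to row 2. P = [[1, 3, 5], [2, 4]], Q = [[1, 2, 3], [4, 5]].

So P = [[1, 3, 5], [2, 4]], Q = [[1, 2, 3], [4, 5]].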